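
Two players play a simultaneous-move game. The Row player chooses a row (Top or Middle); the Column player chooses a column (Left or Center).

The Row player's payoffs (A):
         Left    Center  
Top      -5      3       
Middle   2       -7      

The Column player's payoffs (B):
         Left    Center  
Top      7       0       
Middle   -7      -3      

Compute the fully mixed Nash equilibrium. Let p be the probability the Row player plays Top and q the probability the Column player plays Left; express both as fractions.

p = 4/11, q = 10/17

Each player's mixing probability is pinned down by making the *other* player indifferent.
The Column player indifferent between Left and Center: p·7 + (1−p)·(-7) = p·0 + (1−p)·(-3) ⟹ (-7) + 14p = (-3) + 3p ⟹ p = 4/11.
The Row player indifferent between Top and Middle: q·(-5) + (1−q)·3 = q·2 + (1−q)·(-7) ⟹ 3 + (-8)q = (-7) + 9q ⟹ q = 10/17.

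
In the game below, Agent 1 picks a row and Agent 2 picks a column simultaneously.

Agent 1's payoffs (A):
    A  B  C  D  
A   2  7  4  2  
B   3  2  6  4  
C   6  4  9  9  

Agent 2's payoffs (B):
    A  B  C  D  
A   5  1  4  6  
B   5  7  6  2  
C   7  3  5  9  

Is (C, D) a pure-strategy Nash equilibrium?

Yes

Holding Agent 2 at D: Agent 1 gets 9 from C, versus 2 from A, 4 from B. No profitable deviation for Agent 1.
Holding Agent 1 at C: Agent 2 gets 9 from D, versus 7 from A, 3 from B, 5 from C. No profitable deviation for Agent 2 either.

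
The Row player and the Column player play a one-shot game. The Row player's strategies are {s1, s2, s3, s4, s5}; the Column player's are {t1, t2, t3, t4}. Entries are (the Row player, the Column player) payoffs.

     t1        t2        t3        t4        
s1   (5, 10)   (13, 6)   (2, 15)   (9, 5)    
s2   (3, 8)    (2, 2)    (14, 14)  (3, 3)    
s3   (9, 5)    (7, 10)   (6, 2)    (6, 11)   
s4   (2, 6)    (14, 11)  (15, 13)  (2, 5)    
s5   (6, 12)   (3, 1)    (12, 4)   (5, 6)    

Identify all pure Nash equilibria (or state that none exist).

(s4, t3)

Find each player's best response to every opponent strategy; NE are the intersections.
The Row player's best responses — vs t1: s3 (payoff 9); vs t2: s4 (payoff 14); vs t3: s4 (payoff 15); vs t4: s1 (payoff 9).
The Column player's best responses — vs s1: t3 (payoff 15); vs s2: t3 (payoff 14); vs s3: t4 (payoff 11); vs s4: t3 (payoff 13); vs s5: t1 (payoff 12).
The only mutual best response is (s4, t3); neither player gains by switching there.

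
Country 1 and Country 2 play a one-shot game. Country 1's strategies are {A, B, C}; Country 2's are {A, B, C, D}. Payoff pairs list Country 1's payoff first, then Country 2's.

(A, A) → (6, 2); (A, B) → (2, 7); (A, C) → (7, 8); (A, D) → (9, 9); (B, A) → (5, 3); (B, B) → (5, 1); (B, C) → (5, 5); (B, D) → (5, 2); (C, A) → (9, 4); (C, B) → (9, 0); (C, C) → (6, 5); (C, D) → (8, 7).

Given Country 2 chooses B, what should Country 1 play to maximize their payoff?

C

With Country 2 fixed at B, Country 1's payoffs are: A → 2, B → 5, C → 9.
The maximum is 9, achieved by C.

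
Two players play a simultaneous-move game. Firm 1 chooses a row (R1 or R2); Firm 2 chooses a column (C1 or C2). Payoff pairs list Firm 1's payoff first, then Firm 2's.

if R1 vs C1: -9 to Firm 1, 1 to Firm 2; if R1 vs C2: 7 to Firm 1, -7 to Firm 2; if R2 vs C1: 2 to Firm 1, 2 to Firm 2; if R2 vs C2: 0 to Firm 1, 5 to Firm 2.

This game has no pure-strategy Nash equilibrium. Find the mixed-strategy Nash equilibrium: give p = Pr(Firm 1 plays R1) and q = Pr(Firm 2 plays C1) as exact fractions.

p = 3/11, q = 7/18

Each player's mixing probability is pinned down by making the *other* player indifferent.
Firm 2 indifferent between C1 and C2: p·1 + (1−p)·2 = p·(-7) + (1−p)·5 ⟹ 2 + (-1)p = 5 + (-12)p ⟹ p = 3/11.
Firm 1 indifferent between R1 and R2: q·(-9) + (1−q)·7 = q·2 + (1−q)·0 ⟹ 7 + (-16)q = 0 + 2q ⟹ q = 7/18.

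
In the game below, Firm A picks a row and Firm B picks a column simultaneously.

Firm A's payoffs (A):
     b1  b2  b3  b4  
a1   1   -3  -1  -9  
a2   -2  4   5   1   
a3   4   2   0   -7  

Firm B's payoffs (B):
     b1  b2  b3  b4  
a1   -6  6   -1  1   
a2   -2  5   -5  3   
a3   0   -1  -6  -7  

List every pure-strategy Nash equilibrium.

Find each player's best response to every opponent strategy; NE are the intersections.
Firm A's best responses — vs b1: a3 (payoff 4); vs b2: a2 (payoff 4); vs b3: a2 (payoff 5); vs b4: a2 (payoff 1).
Firm B's best responses — vs a1: b2 (payoff 6); vs a2: b2 (payoff 5); vs a3: b1 (payoff 0).
Mutual best responses occur at (a2, b2) and (a3, b1); at each, neither player gains by switching.

(a2, b2) and (a3, b1)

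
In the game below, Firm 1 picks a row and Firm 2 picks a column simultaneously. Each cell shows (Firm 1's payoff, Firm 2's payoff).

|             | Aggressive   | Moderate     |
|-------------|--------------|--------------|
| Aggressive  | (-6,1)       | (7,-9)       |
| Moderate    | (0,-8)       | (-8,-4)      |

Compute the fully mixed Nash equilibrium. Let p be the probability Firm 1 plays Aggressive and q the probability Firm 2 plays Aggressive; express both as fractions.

p = 2/7, q = 5/7

In a mixed NE each player is indifferent between their pure strategies, so the opponent's mix sets the indifference.
Firm 2 indifferent between Aggressive and Moderate: p·1 + (1−p)·(-8) = p·(-9) + (1−p)·(-4) ⟹ (-8) + 9p = (-4) + (-5)p ⟹ p = 2/7.
Firm 1 indifferent between Aggressive and Moderate: q·(-6) + (1−q)·7 = q·0 + (1−q)·(-8) ⟹ 7 + (-13)q = (-8) + 8q ⟹ q = 5/7.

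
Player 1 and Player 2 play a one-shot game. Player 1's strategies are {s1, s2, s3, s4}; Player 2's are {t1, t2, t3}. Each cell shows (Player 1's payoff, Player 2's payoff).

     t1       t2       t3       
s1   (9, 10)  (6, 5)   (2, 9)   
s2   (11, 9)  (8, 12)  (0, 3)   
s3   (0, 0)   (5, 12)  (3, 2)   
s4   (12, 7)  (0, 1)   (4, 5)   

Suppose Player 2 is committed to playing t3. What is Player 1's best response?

With Player 2 fixed at t3, Player 1's payoffs are: s1 → 2, s2 → 0, s3 → 3, s4 → 4.
The maximum is 4, achieved by s4.

s4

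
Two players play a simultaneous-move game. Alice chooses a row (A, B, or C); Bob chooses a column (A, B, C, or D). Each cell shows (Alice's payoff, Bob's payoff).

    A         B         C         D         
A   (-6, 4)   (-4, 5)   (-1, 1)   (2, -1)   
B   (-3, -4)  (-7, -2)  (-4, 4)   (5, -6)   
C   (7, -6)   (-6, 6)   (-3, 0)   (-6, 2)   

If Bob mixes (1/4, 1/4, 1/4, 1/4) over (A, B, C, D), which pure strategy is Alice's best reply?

C

Alice's best reply maximizes expected payoff against the mix.
A: (1/4)·(-6) + (1/4)·(-4) + (1/4)·(-1) + (1/4)·2 = -9/4
B: (1/4)·(-3) + (1/4)·(-7) + (1/4)·(-4) + (1/4)·5 = -9/4
C: (1/4)·7 + (1/4)·(-6) + (1/4)·(-3) + (1/4)·(-6) = -2
Highest expected payoff is -2, from C.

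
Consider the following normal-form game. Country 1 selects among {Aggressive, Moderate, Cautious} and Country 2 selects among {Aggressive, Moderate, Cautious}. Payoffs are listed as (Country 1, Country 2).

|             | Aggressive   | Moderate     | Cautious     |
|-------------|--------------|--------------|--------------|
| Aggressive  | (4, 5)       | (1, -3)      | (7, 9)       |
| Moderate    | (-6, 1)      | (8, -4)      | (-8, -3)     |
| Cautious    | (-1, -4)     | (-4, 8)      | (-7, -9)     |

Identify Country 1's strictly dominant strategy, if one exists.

A strategy is strictly dominant if it gives Country 1 a strictly higher payoff than every other strategy, against every choice by the opponent.
Aggressive is not dominant: against Moderate, Moderate gives 8 > 1.
Moderate is not dominant: against Aggressive, Aggressive gives 4 > -6.
Cautious is not dominant: against Aggressive, Aggressive gives 4 > -1.
No single strategy is best against every opponent action.

None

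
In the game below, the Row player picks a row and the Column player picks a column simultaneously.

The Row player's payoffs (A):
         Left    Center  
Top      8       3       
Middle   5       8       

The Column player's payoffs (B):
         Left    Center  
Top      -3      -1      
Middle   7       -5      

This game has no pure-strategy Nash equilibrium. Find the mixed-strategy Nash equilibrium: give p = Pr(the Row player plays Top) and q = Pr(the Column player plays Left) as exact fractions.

p = 6/7, q = 5/8

In a mixed NE each player is indifferent between their pure strategies, so the opponent's mix sets the indifference.
The Column player indifferent between Left and Center: p·(-3) + (1−p)·7 = p·(-1) + (1−p)·(-5) ⟹ 7 + (-10)p = (-5) + 4p ⟹ p = 6/7.
The Row player indifferent between Top and Middle: q·8 + (1−q)·3 = q·5 + (1−q)·8 ⟹ 3 + 5q = 8 + (-3)q ⟹ q = 5/8.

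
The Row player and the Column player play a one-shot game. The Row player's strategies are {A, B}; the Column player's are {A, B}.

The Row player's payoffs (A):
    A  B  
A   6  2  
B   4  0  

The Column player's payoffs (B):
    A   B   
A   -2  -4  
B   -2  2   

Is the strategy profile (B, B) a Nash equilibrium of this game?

No

Holding the Column player at B: the Row player gets 0 from B but could get 2 by switching to A. The Row player has a profitable deviation.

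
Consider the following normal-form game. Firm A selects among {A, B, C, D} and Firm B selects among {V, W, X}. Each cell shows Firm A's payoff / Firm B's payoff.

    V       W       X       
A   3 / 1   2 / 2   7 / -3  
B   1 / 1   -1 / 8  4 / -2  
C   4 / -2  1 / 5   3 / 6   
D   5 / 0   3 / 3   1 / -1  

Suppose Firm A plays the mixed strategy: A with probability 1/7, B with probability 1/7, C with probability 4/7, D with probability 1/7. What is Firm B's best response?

W

Firm B's best reply maximizes expected payoff against the mix.
V: (1/7)·1 + (1/7)·1 + (4/7)·(-2) + (1/7)·0 = -6/7
W: (1/7)·2 + (1/7)·8 + (4/7)·5 + (1/7)·3 = 33/7
X: (1/7)·(-3) + (1/7)·(-2) + (4/7)·6 + (1/7)·(-1) = 18/7
Highest expected payoff is 33/7, from W.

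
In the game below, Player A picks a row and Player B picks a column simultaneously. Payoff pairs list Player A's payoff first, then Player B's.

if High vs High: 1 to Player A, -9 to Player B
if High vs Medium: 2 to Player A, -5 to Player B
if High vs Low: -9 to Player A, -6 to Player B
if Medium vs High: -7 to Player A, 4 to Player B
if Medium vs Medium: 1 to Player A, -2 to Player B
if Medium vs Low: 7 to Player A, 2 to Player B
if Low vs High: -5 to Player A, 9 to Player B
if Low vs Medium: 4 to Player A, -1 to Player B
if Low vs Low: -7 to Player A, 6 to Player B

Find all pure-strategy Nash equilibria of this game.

Check mutual best responses: a cell is a NE iff neither player can gain by unilaterally deviating.
Player A's best responses — vs High: High (payoff 1); vs Medium: Low (payoff 4); vs Low: Medium (payoff 7).
Player B's best responses — vs High: Medium (payoff -5); vs Medium: High (payoff 4); vs Low: High (payoff 9).
No cell has both players best-responding. For instance, Player A's best reply to Medium is Low, but against Low Player B prefers High over Medium.

None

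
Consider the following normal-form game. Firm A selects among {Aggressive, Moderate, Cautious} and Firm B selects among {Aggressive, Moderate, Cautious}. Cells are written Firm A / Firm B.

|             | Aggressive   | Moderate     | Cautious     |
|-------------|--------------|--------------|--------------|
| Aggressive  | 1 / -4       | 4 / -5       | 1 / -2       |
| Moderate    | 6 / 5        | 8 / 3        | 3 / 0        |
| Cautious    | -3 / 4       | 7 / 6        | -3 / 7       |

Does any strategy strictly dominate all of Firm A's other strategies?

Check whether one of Firm A's strategies beats all alternatives regardless of what the opponent does.
Moderate strictly dominates: vs Aggressive: 6 > each of {1, -3}; vs Moderate: 8 > each of {4, 7}; vs Cautious: 3 > each of {1, -3}.

Moderate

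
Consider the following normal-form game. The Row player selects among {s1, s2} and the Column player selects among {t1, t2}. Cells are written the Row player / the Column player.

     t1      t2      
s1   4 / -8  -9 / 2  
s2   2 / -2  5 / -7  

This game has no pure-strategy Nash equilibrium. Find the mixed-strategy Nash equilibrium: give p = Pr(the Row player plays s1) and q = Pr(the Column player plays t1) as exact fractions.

p = 1/3, q = 7/8

Each player's mixing probability is pinned down by making the *other* player indifferent.
The Column player indifferent between t1 and t2: p·(-8) + (1−p)·(-2) = p·2 + (1−p)·(-7) ⟹ (-2) + (-6)p = (-7) + 9p ⟹ p = 1/3.
The Row player indifferent between s1 and s2: q·4 + (1−q)·(-9) = q·2 + (1−q)·5 ⟹ (-9) + 13q = 5 + (-3)q ⟹ q = 7/8.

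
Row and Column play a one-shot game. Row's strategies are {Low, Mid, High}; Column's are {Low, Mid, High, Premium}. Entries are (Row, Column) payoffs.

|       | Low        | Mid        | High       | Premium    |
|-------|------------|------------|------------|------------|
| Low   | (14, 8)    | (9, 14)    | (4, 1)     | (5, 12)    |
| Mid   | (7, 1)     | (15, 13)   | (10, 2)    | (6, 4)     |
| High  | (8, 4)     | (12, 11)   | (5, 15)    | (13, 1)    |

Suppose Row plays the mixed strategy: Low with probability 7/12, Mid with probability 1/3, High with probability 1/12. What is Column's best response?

Column's best reply maximizes expected payoff against the mix.
Low: (7/12)·8 + (1/3)·1 + (1/12)·4 = 16/3
Mid: (7/12)·14 + (1/3)·13 + (1/12)·11 = 161/12
High: (7/12)·1 + (1/3)·2 + (1/12)·15 = 5/2
Premium: (7/12)·12 + (1/3)·4 + (1/12)·1 = 101/12
Highest expected payoff is 161/12, from Mid.

Mid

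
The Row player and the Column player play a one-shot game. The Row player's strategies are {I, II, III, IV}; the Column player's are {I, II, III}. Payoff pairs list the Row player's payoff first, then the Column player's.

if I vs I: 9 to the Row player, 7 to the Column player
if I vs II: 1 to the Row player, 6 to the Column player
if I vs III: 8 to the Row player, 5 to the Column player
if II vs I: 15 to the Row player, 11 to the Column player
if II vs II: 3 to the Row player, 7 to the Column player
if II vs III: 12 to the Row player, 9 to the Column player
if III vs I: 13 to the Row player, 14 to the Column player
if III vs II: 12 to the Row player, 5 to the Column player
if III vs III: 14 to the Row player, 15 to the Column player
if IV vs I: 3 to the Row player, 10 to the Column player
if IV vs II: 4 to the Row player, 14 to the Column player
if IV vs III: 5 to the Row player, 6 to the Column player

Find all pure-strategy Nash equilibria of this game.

(II, I) and (III, III)

A profile is a Nash equilibrium when each player is best-responding to the other.
The Row player's best responses — vs I: II (payoff 15); vs II: III (payoff 12); vs III: III (payoff 14).
The Column player's best responses — vs I: I (payoff 7); vs II: I (payoff 11); vs III: III (payoff 15); vs IV: II (payoff 14).
Mutual best responses occur at (II, I) and (III, III); at each, neither player gains by switching.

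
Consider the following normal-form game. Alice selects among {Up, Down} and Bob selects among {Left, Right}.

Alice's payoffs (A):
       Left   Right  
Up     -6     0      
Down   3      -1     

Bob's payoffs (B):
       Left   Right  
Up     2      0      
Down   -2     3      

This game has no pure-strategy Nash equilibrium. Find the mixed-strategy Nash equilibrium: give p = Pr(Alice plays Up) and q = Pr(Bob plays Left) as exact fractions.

p = 5/7, q = 1/10

In a mixed NE each player is indifferent between their pure strategies, so the opponent's mix sets the indifference.
Bob indifferent between Left and Right: p·2 + (1−p)·(-2) = p·0 + (1−p)·3 ⟹ (-2) + 4p = 3 + (-3)p ⟹ p = 5/7.
Alice indifferent between Up and Down: q·(-6) + (1−q)·0 = q·3 + (1−q)·(-1) ⟹ 0 + (-6)q = (-1) + 4q ⟹ q = 1/10.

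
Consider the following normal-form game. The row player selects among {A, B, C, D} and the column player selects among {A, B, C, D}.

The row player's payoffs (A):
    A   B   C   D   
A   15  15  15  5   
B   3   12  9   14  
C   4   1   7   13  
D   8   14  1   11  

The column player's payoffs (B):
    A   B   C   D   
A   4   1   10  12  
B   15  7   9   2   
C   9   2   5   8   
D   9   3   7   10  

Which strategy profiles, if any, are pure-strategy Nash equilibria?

None

Check mutual best responses: a cell is a NE iff neither player can gain by unilaterally deviating.
The row player's best responses — vs A: A (payoff 15); vs B: A (payoff 15); vs C: A (payoff 15); vs D: B (payoff 14).
The column player's best responses — vs A: D (payoff 12); vs B: A (payoff 15); vs C: A (payoff 9); vs D: D (payoff 10).
No cell has both players best-responding. For instance, the row player's best reply to B is A, but against A the column player prefers D over B.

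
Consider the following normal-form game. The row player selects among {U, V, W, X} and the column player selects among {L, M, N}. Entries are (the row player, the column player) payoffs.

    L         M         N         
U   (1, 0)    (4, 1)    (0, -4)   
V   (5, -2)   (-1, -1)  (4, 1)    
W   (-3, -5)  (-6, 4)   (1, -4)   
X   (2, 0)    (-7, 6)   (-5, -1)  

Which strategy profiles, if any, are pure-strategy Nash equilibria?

A profile is a Nash equilibrium when each player is best-responding to the other.
The row player's best responses — vs L: V (payoff 5); vs M: U (payoff 4); vs N: V (payoff 4).
The column player's best responses — vs U: M (payoff 1); vs V: N (payoff 1); vs W: M (payoff 4); vs X: M (payoff 6).
Mutual best responses occur at (U, M) and (V, N); at each, neither player gains by switching.

(U, M) and (V, N)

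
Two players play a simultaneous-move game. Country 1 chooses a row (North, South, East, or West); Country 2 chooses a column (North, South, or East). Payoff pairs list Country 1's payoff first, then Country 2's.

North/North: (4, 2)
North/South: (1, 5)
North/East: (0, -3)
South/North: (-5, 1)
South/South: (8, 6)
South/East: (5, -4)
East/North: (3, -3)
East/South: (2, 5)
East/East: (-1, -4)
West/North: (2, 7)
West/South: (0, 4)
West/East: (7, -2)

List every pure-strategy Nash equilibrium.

(South, South)

Find each player's best response to every opponent strategy; NE are the intersections.
Country 1's best responses — vs North: North (payoff 4); vs South: South (payoff 8); vs East: West (payoff 7).
Country 2's best responses — vs North: South (payoff 5); vs South: South (payoff 6); vs East: South (payoff 5); vs West: North (payoff 7).
The only mutual best response is (South, South); neither player gains by switching there.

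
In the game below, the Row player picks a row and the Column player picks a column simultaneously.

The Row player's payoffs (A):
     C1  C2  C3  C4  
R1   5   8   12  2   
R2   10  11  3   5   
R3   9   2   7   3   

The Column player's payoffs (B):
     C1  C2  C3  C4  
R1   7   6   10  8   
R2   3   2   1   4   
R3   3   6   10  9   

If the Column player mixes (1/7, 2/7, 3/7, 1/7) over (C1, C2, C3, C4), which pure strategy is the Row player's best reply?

R1

The Row player's best reply maximizes expected payoff against the mix.
R1: (1/7)·5 + (2/7)·8 + (3/7)·12 + (1/7)·2 = 59/7
R2: (1/7)·10 + (2/7)·11 + (3/7)·3 + (1/7)·5 = 46/7
R3: (1/7)·9 + (2/7)·2 + (3/7)·7 + (1/7)·3 = 37/7
Highest expected payoff is 59/7, from R1.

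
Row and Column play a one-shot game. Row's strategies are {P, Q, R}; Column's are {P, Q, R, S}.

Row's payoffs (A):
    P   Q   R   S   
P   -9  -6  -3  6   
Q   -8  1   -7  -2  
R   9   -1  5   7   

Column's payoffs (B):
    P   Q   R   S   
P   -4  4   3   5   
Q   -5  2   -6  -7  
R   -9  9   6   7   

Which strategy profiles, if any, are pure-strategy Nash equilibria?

(Q, Q)

Check mutual best responses: a cell is a NE iff neither player can gain by unilaterally deviating.
Row's best responses — vs P: R (payoff 9); vs Q: Q (payoff 1); vs R: R (payoff 5); vs S: R (payoff 7).
Column's best responses — vs P: S (payoff 5); vs Q: Q (payoff 2); vs R: Q (payoff 9).
The only mutual best response is (Q, Q); neither player gains by switching there.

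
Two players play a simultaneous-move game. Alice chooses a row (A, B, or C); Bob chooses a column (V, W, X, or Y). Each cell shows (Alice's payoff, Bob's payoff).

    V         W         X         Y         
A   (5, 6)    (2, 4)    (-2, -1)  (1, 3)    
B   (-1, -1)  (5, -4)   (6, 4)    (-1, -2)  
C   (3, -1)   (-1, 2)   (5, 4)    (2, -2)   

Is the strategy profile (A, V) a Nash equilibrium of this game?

Yes

Holding Bob at V: Alice gets 5 from A, versus -1 from B, 3 from C. No profitable deviation for Alice.
Holding Alice at A: Bob gets 6 from V, versus 4 from W, -1 from X, 3 from Y. No profitable deviation for Bob either.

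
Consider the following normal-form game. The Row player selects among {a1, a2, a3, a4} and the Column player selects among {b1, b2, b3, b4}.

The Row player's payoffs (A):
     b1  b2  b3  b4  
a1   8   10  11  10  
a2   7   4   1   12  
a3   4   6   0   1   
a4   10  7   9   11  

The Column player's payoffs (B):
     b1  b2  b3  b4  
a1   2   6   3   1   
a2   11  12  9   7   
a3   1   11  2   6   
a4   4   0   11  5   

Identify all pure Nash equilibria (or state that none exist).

Find each player's best response to every opponent strategy; NE are the intersections.
The Row player's best responses — vs b1: a4 (payoff 10); vs b2: a1 (payoff 10); vs b3: a1 (payoff 11); vs b4: a2 (payoff 12).
The Column player's best responses — vs a1: b2 (payoff 6); vs a2: b2 (payoff 12); vs a3: b2 (payoff 11); vs a4: b3 (payoff 11).
The only mutual best response is (a1, b2); neither player gains by switching there.

(a1, b2)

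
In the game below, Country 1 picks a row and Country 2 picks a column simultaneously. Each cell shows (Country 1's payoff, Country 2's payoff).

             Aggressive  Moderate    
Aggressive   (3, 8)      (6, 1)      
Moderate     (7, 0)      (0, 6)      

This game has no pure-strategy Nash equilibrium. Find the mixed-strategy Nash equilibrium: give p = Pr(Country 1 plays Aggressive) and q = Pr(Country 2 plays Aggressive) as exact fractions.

p = 6/13, q = 3/5

In a mixed NE each player is indifferent between their pure strategies, so the opponent's mix sets the indifference.
Country 2 indifferent between Aggressive and Moderate: p·8 + (1−p)·0 = p·1 + (1−p)·6 ⟹ 0 + 8p = 6 + (-5)p ⟹ p = 6/13.
Country 1 indifferent between Aggressive and Moderate: q·3 + (1−q)·6 = q·7 + (1−q)·0 ⟹ 6 + (-3)q = 0 + 7q ⟹ q = 3/5.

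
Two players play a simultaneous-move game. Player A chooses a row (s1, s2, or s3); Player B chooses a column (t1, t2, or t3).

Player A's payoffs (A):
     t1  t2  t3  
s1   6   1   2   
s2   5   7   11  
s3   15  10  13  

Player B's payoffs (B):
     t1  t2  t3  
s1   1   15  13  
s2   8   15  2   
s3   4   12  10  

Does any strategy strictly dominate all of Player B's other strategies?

Check whether one of Player B's strategies beats all alternatives regardless of what the opponent does.
t2 strictly dominates: vs s1: 15 > each of {1, 13}; vs s2: 15 > each of {8, 2}; vs s3: 12 > each of {4, 10}.

t2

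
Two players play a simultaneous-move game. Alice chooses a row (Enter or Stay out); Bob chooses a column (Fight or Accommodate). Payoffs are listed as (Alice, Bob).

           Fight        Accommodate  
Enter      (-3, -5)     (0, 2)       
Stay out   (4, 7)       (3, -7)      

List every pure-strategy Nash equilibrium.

A profile is a Nash equilibrium when each player is best-responding to the other.
Alice's best responses — vs Fight: Stay out (payoff 4); vs Accommodate: Stay out (payoff 3).
Bob's best responses — vs Enter: Accommodate (payoff 2); vs Stay out: Fight (payoff 7).
The only mutual best response is (Stay out, Fight); neither player gains by switching there.

(Stay out, Fight)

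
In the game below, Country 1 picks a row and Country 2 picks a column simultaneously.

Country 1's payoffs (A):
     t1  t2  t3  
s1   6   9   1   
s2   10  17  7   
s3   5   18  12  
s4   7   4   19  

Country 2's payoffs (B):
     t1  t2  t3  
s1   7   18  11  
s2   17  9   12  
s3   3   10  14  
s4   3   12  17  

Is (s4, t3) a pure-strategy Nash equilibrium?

Yes

Holding Country 2 at t3: Country 1 gets 19 from s4, versus 1 from s1, 7 from s2, 12 from s3. No profitable deviation for Country 1.
Holding Country 1 at s4: Country 2 gets 17 from t3, versus 3 from t1, 12 from t2. No profitable deviation for Country 2 either.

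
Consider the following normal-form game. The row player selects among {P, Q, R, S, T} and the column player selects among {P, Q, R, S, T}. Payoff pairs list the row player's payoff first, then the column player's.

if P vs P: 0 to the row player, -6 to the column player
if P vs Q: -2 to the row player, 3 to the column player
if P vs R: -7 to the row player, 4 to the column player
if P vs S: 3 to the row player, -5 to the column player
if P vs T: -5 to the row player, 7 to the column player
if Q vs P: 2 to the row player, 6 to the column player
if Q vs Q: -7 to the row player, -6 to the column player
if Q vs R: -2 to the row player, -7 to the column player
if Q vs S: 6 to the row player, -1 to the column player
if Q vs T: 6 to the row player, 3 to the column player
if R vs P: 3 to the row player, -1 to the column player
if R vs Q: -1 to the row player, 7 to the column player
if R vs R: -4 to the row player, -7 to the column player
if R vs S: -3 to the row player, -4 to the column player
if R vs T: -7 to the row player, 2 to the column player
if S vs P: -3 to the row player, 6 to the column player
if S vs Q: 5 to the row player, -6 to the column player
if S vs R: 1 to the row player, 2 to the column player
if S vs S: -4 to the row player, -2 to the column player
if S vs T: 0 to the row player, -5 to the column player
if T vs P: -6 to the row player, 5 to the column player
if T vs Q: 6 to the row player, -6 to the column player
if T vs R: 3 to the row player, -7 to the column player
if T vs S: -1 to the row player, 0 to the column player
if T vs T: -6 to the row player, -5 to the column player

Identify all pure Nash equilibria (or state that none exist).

A profile is a Nash equilibrium when each player is best-responding to the other.
The row player's best responses — vs P: R (payoff 3); vs Q: T (payoff 6); vs R: T (payoff 3); vs S: Q (payoff 6); vs T: Q (payoff 6).
The column player's best responses — vs P: T (payoff 7); vs Q: P (payoff 6); vs R: Q (payoff 7); vs S: P (payoff 6); vs T: P (payoff 5).
No cell has both players best-responding. For instance, the row player's best reply to R is T, but against T the column player prefers P over R.

There is no pure-strategy Nash equilibrium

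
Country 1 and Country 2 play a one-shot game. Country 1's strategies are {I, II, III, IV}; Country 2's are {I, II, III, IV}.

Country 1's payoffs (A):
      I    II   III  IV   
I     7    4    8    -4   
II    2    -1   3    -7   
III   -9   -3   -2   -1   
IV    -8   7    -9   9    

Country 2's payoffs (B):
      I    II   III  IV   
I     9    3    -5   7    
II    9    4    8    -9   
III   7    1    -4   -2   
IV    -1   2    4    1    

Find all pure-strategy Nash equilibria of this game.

Check mutual best responses: a cell is a NE iff neither player can gain by unilaterally deviating.
Country 1's best responses — vs I: I (payoff 7); vs II: IV (payoff 7); vs III: I (payoff 8); vs IV: IV (payoff 9).
Country 2's best responses — vs I: I (payoff 9); vs II: I (payoff 9); vs III: I (payoff 7); vs IV: III (payoff 4).
The only mutual best response is (I, I); neither player gains by switching there.

(I, I)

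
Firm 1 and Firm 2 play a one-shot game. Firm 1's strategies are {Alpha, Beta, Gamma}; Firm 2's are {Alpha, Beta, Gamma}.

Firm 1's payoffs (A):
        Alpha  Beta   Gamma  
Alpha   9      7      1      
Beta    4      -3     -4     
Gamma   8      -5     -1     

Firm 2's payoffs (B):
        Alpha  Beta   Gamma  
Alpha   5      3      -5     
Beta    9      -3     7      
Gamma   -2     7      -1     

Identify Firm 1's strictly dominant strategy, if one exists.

A strategy is strictly dominant if it gives Firm 1 a strictly higher payoff than every other strategy, against every choice by the opponent.
Alpha strictly dominates: vs Alpha: 9 > each of {4, 8}; vs Beta: 7 > each of {-3, -5}; vs Gamma: 1 > each of {-4, -1}.

Alpha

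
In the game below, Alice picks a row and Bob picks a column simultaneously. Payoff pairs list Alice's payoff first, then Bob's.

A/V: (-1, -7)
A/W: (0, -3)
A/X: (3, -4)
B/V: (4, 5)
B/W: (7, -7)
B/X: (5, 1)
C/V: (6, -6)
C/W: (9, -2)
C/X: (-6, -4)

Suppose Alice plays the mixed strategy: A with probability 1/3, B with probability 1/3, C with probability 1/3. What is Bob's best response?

X

Compute Bob's expected payoff from each pure strategy against the given mix.
V: (1/3)·(-7) + (1/3)·5 + (1/3)·(-6) = -8/3
W: (1/3)·(-3) + (1/3)·(-7) + (1/3)·(-2) = -4
X: (1/3)·(-4) + (1/3)·1 + (1/3)·(-4) = -7/3
Highest expected payoff is -7/3, from X.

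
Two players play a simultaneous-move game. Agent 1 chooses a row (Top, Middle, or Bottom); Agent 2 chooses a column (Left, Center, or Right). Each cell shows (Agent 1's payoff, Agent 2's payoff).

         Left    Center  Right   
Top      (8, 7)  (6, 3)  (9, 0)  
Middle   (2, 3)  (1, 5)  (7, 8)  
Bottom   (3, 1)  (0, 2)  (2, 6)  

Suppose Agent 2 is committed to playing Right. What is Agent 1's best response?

With Agent 2 fixed at Right, Agent 1's payoffs are: Top → 9, Middle → 7, Bottom → 2.
The maximum is 9, achieved by Top.

Top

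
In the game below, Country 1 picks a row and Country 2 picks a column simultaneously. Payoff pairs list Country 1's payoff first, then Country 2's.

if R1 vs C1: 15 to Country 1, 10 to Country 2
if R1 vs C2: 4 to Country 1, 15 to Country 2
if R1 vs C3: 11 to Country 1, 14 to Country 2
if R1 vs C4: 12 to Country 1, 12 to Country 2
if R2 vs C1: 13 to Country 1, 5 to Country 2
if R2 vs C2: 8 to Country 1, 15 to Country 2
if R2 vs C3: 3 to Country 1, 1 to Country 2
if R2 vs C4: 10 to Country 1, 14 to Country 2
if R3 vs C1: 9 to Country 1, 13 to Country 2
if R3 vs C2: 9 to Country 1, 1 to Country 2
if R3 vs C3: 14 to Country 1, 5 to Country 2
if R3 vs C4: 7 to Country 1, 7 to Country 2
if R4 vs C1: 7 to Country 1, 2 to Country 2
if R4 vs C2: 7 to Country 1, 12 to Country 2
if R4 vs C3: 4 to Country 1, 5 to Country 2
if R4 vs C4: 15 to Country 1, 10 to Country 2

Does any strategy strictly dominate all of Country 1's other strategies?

A strategy is strictly dominant if it gives Country 1 a strictly higher payoff than every other strategy, against every choice by the opponent.
R1 is not dominant: against C2, R2 gives 8 > 4.
R2 is not dominant: against C1, R1 gives 15 > 13.
R3 is not dominant: against C1, R1 gives 15 > 9.
R4 is not dominant: against C1, R1 gives 15 > 7.
No single strategy is best against every opponent action.

None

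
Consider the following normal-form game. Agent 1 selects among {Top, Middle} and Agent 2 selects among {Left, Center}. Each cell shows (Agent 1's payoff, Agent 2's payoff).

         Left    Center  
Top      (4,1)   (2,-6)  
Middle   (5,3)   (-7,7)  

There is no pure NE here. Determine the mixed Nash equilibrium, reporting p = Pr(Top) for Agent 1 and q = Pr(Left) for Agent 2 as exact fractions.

Each player's mixing probability is pinned down by making the *other* player indifferent.
Agent 2 indifferent between Left and Center: p·1 + (1−p)·3 = p·(-6) + (1−p)·7 ⟹ 3 + (-2)p = 7 + (-13)p ⟹ p = 4/11.
Agent 1 indifferent between Top and Middle: q·4 + (1−q)·2 = q·5 + (1−q)·(-7) ⟹ 2 + 2q = (-7) + 12q ⟹ q = 9/10.

p = 4/11, q = 9/10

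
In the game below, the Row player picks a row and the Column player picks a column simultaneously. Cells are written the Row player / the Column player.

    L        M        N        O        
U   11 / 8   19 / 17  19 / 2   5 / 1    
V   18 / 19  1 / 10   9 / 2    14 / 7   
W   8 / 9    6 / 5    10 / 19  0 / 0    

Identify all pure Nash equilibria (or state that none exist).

Find each player's best response to every opponent strategy; NE are the intersections.
The Row player's best responses — vs L: V (payoff 18); vs M: U (payoff 19); vs N: U (payoff 19); vs O: V (payoff 14).
The Column player's best responses — vs U: M (payoff 17); vs V: L (payoff 19); vs W: N (payoff 19).
Mutual best responses occur at (U, M) and (V, L); at each, neither player gains by switching.

(U, M) and (V, L)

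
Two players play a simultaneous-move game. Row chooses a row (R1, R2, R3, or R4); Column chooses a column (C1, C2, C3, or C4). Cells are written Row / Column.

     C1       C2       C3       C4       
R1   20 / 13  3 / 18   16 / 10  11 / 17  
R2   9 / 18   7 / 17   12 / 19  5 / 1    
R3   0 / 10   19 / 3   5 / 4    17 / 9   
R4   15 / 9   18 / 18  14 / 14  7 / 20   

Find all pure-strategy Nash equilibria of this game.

Check mutual best responses: a cell is a NE iff neither player can gain by unilaterally deviating.
Row's best responses — vs C1: R1 (payoff 20); vs C2: R3 (payoff 19); vs C3: R1 (payoff 16); vs C4: R3 (payoff 17).
Column's best responses — vs R1: C2 (payoff 18); vs R2: C3 (payoff 19); vs R3: C1 (payoff 10); vs R4: C4 (payoff 20).
No cell has both players best-responding. For instance, Row's best reply to C1 is R1, but against R1 Column prefers C2 over C1.

None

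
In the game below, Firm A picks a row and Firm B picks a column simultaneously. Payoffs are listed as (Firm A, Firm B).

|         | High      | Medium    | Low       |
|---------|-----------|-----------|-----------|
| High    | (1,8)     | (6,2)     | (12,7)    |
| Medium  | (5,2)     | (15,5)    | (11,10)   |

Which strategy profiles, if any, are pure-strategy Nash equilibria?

A profile is a Nash equilibrium when each player is best-responding to the other.
Firm A's best responses — vs High: Medium (payoff 5); vs Medium: Medium (payoff 15); vs Low: High (payoff 12).
Firm B's best responses — vs High: High (payoff 8); vs Medium: Low (payoff 10).
No cell has both players best-responding. For instance, Firm A's best reply to Medium is Medium, but against Medium Firm B prefers Low over Medium.

None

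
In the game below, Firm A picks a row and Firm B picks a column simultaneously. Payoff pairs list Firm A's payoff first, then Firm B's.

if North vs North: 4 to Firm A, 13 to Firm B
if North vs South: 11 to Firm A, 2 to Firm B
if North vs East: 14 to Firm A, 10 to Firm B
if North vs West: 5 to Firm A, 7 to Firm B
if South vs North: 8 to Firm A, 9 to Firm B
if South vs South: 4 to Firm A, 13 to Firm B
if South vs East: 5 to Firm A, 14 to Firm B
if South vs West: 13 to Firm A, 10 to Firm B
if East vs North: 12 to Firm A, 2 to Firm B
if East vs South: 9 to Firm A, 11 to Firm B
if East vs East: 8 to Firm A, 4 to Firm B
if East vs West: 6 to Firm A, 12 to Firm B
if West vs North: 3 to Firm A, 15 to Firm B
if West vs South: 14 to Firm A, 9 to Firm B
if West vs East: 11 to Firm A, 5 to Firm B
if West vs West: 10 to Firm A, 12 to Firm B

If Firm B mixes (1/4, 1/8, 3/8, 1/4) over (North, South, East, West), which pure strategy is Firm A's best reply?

West

Firm A's best reply maximizes expected payoff against the mix.
North: (1/4)·4 + (1/8)·11 + (3/8)·14 + (1/4)·5 = 71/8
South: (1/4)·8 + (1/8)·4 + (3/8)·5 + (1/4)·13 = 61/8
East: (1/4)·12 + (1/8)·9 + (3/8)·8 + (1/4)·6 = 69/8
West: (1/4)·3 + (1/8)·14 + (3/8)·11 + (1/4)·10 = 73/8
Highest expected payoff is 73/8, from West.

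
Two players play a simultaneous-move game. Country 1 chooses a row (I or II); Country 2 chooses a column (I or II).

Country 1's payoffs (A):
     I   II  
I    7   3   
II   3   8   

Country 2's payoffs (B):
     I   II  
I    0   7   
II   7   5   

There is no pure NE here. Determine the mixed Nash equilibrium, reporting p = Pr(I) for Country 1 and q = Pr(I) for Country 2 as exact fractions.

p = 2/9, q = 5/9

Each player's mixing probability is pinned down by making the *other* player indifferent.
Country 2 indifferent between I and II: p·0 + (1−p)·7 = p·7 + (1−p)·5 ⟹ 7 + (-7)p = 5 + 2p ⟹ p = 2/9.
Country 1 indifferent between I and II: q·7 + (1−q)·3 = q·3 + (1−q)·8 ⟹ 3 + 4q = 8 + (-5)q ⟹ q = 5/9.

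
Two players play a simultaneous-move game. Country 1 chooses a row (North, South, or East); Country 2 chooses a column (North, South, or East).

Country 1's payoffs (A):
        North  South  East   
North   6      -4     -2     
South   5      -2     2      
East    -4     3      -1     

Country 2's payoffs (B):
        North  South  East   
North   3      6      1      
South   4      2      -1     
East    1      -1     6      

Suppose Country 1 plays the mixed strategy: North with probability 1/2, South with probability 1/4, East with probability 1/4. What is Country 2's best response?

South

Compute Country 2's expected payoff from each pure strategy against the given mix.
North: (1/2)·3 + (1/4)·4 + (1/4)·1 = 11/4
South: (1/2)·6 + (1/4)·2 + (1/4)·(-1) = 13/4
East: (1/2)·1 + (1/4)·(-1) + (1/4)·6 = 7/4
Highest expected payoff is 13/4, from South.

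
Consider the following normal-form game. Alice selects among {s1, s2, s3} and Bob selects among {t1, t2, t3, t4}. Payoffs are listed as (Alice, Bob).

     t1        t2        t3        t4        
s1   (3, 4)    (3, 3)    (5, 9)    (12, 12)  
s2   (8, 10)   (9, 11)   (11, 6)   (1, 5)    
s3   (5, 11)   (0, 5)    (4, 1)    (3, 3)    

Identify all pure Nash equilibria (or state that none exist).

(s1, t4) and (s2, t2)

Find each player's best response to every opponent strategy; NE are the intersections.
Alice's best responses — vs t1: s2 (payoff 8); vs t2: s2 (payoff 9); vs t3: s2 (payoff 11); vs t4: s1 (payoff 12).
Bob's best responses — vs s1: t4 (payoff 12); vs s2: t2 (payoff 11); vs s3: t1 (payoff 11).
Mutual best responses occur at (s1, t4) and (s2, t2); at each, neither player gains by switching.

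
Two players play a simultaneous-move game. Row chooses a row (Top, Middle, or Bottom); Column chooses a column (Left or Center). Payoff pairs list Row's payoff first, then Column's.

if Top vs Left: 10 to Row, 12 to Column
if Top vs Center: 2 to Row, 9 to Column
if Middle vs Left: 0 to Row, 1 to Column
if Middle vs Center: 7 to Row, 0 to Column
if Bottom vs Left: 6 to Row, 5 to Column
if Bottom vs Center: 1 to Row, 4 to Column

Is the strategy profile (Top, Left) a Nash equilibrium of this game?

Holding Column at Left: Row gets 10 from Top, versus 0 from Middle, 6 from Bottom. No profitable deviation for Row.
Holding Row at Top: Column gets 12 from Left, versus 9 from Center. No profitable deviation for Column either.

Yes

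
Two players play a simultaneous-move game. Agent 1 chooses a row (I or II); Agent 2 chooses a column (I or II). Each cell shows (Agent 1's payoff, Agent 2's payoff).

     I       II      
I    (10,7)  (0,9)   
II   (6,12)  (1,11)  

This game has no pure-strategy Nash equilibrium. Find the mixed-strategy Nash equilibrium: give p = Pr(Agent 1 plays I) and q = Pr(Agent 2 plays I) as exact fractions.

Each player's mixing probability is pinned down by making the *other* player indifferent.
Agent 2 indifferent between I and II: p·7 + (1−p)·12 = p·9 + (1−p)·11 ⟹ 12 + (-5)p = 11 + (-2)p ⟹ p = 1/3.
Agent 1 indifferent between I and II: q·10 + (1−q)·0 = q·6 + (1−q)·1 ⟹ 0 + 10q = 1 + 5q ⟹ q = 1/5.

p = 1/3, q = 1/5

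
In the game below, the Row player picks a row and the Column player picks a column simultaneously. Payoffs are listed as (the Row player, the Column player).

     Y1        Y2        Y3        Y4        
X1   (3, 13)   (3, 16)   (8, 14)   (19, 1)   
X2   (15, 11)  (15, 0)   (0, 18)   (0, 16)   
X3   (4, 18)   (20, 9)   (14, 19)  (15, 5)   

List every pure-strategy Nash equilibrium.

Find each player's best response to every opponent strategy; NE are the intersections.
The Row player's best responses — vs Y1: X2 (payoff 15); vs Y2: X3 (payoff 20); vs Y3: X3 (payoff 14); vs Y4: X1 (payoff 19).
The Column player's best responses — vs X1: Y2 (payoff 16); vs X2: Y3 (payoff 18); vs X3: Y3 (payoff 19).
The only mutual best response is (X3, Y3); neither player gains by switching there.

(X3, Y3)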